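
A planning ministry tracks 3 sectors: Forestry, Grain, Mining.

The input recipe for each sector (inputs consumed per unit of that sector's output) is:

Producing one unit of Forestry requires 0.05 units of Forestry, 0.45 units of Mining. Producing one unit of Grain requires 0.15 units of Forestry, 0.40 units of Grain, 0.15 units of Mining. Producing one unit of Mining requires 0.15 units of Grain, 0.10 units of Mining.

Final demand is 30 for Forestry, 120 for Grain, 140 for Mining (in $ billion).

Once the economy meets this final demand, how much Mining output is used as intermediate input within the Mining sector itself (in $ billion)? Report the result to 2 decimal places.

I − A =
  [   0.95    -0.15     0.00]
  [   0.00     0.60    -0.15]
  [  -0.45    -0.15     0.90]
Cofactors of I−A, C_ij = (−1)^(i+j)·(minor ij) (rows/columns in the sector order above):
  C_11 = (0.60)(0.90) − (-0.15)(-0.15) = 0.5175
  C_12 = −[(0.00)(0.90) − (-0.15)(-0.45)] = 0.0675
  C_13 = (0.00)(-0.15) − (0.60)(-0.45) = 0.2700
  C_21 = −[(-0.15)(0.90) − (0.00)(-0.15)] = 0.1350
  C_22 = (0.95)(0.90) − (0.00)(-0.45) = 0.8550
  C_23 = −[(0.95)(-0.15) − (-0.15)(-0.45)] = 0.2100
  C_31 = (-0.15)(-0.15) − (0.00)(0.60) = 0.0225
  C_32 = −[(0.95)(-0.15) − (0.00)(0.00)] = 0.1425
  C_33 = (0.95)(0.60) − (-0.15)(0.00) = 0.5700
det(I−A) = Σ_j (I−A)_1j·C_1j = (0.95)(0.5175) + (-0.15)(0.0675) + (0.00)(0.2700) = 0.4815
adj(I−A) = Cᵀ =
  [ 0.5175   0.1350   0.0225]
  [ 0.0675   0.8550   0.1425]
  [ 0.2700   0.2100   0.5700]
(I − A)⁻¹ = adj(I−A) / det(I−A) ≈
  [   1.0748     0.2804     0.0467]
  [   0.1402     1.7757     0.2960]
  [   0.5607     0.4361     1.1838]
First solve x = (I − A)⁻¹ d = adj(I−A)·d / det(I−A); in particular x_M = (0.2700·30 + 0.2100·120 + 0.5700·140) / 0.4815 = 113.10 / 0.4815 ≈ 234.8910.
Intermediate flow from M to M: z_MM = a_MM · x_M = 0.10 × 113.10 / 0.4815 = 11.31 / 0.4815 ≈ 23.49.

z_MM = 23.49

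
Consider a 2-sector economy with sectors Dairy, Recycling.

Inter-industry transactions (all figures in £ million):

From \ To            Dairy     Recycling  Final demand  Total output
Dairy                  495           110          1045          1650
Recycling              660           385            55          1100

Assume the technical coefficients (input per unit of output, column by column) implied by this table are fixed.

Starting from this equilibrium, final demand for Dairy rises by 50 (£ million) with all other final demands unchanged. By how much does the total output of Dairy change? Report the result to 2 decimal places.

Δx_D = 78.31

Technical coefficients a_ij = z_ij / X_j:
  a_DD = 495/1650 = 0.30, a_RD = 660/1650 = 0.40
  a_DR = 110/1100 = 0.10, a_RR = 385/1100 = 0.35
I − A =
  [   0.70    -0.10]
  [  -0.40     0.65]
det(I−A) = (0.70)(0.65) − (-0.10)(-0.40) = 0.4150
adj(I−A) = [[0.65, 0.10], [0.40, 0.70]]
(I − A)⁻¹ = adj(I−A) / det(I−A) ≈
  [   1.5663     0.2410]
  [   0.9639     1.6867]
Δx = (I − A)⁻¹ Δd with Δd having +50 in the Dairy component and 0 elsewhere.
So Δx_D = L_DD · (+50), where L_DD = adj(I−A)_DD / det(I−A) = 0.65 / 0.4150.
Δx_D = 0.65 × (+50) / 0.4150 = 32.50 / 0.4150 ≈ 78.31.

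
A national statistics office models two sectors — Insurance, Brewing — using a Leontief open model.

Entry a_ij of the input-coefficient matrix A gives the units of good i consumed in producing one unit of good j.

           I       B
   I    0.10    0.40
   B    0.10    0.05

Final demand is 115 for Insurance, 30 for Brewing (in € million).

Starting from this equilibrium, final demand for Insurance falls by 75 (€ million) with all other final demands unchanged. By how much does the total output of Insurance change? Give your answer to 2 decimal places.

Δx_I = -87.42

I − A =
  [   0.90    -0.40]
  [  -0.10     0.95]
det(I−A) = (0.90)(0.95) − (-0.40)(-0.10) = 0.8150
adj(I−A) = [[0.95, 0.40], [0.10, 0.90]]
(I − A)⁻¹ = adj(I−A) / det(I−A) ≈
  [   1.1656     0.4908]
  [   0.1227     1.1043]
Δx = (I − A)⁻¹ Δd with Δd having -75 in the Insurance component and 0 elsewhere.
So Δx_I = L_II · (-75), where L_II = adj(I−A)_II / det(I−A) = 0.95 / 0.8150.
Δx_I = 0.95 × (-75) / 0.8150 = -71.25 / 0.8150 ≈ -87.42.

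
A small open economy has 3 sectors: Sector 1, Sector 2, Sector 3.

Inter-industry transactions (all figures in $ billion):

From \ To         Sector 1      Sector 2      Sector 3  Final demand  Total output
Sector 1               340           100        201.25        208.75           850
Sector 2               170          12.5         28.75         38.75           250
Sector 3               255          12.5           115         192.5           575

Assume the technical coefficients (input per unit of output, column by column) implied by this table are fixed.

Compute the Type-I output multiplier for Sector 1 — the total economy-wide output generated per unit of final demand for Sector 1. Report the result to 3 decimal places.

Technical coefficients a_ij = z_ij / X_j:
  a_11 = 340/850 = 0.40, a_21 = 170/850 = 0.20, a_31 = 255/850 = 0.30
  a_12 = 100/250 = 0.40, a_22 = 12.5/250 = 0.05, a_32 = 12.5/250 = 0.05
  a_13 = 201.25/575 = 0.35, a_23 = 28.75/575 = 0.05, a_33 = 115/575 = 0.20
I − A =
  [   0.60    -0.40    -0.35]
  [  -0.20     0.95    -0.05]
  [  -0.30    -0.05     0.80]
Cofactors of I−A, C_ij = (−1)^(i+j)·(minor ij) (rows/columns in the sector order above):
  C_11 = (0.95)(0.80) − (-0.05)(-0.05) = 0.7575
  C_12 = −[(-0.20)(0.80) − (-0.05)(-0.30)] = 0.1750
  C_13 = (-0.20)(-0.05) − (0.95)(-0.30) = 0.2950
  C_21 = −[(-0.40)(0.80) − (-0.35)(-0.05)] = 0.3375
  C_22 = (0.60)(0.80) − (-0.35)(-0.30) = 0.3750
  C_23 = −[(0.60)(-0.05) − (-0.40)(-0.30)] = 0.1500
  C_31 = (-0.40)(-0.05) − (-0.35)(0.95) = 0.3525
  C_32 = −[(0.60)(-0.05) − (-0.35)(-0.20)] = 0.1000
  C_33 = (0.60)(0.95) − (-0.40)(-0.20) = 0.4900
det(I−A) = Σ_j (I−A)_1j·C_1j = (0.60)(0.7575) + (-0.40)(0.1750) + (-0.35)(0.2950) = 0.28125
adj(I−A) = Cᵀ =
  [ 0.7575   0.3375   0.3525]
  [ 0.1750   0.3750   0.1000]
  [ 0.2950   0.1500   0.4900]
(I − A)⁻¹ = adj(I−A) / det(I−A) ≈
  [   2.6933     1.2000     1.2533]
  [   0.6222     1.3333     0.3556]
  [   1.0489     0.5333     1.7422]
The output multiplier for sector j is the column-j sum of the Leontief inverse (I − A)⁻¹ = adj(I−A) / det(I−A).
Column 1 of adj(I−A): (0.7575, 0.1750, 0.2950); det(I−A) = 0.28125.
m_1 = (0.7575 + 0.1750 + 0.2950) / 0.28125 = 1.2275 / 0.28125 ≈ 4.364.

m_1 = 4.364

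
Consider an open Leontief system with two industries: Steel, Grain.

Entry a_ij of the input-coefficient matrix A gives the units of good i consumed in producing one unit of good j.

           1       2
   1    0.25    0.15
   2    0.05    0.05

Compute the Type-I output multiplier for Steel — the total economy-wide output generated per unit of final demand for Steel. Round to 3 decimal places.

m_1 = 1.418

I − A =
  [   0.75    -0.15]
  [  -0.05     0.95]
det(I−A) = (0.75)(0.95) − (-0.15)(-0.05) = 0.7050
adj(I−A) = [[0.95, 0.15], [0.05, 0.75]]
(I − A)⁻¹ = adj(I−A) / det(I−A) ≈
  [   1.3475     0.2128]
  [   0.0709     1.0638]
The output multiplier for sector j is the column-j sum of the Leontief inverse (I − A)⁻¹ = adj(I−A) / det(I−A).
Column 1 of adj(I−A): (0.95, 0.05); det(I−A) = 0.7050.
m_1 = (0.95 + 0.05) / 0.7050 = 1.00 / 0.7050 ≈ 1.418.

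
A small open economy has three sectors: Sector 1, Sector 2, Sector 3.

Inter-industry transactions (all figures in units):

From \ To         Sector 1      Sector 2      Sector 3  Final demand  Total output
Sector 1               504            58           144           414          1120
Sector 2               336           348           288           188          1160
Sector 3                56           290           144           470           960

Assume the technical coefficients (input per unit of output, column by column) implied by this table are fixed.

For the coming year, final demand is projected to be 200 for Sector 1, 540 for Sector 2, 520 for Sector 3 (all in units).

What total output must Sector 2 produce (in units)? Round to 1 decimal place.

x_2 = 1607.8

Technical coefficients a_ij = z_ij / X_j:
  a_11 = 504/1120 = 0.45, a_21 = 336/1120 = 0.30, a_31 = 56/1120 = 0.05
  a_12 = 58/1160 = 0.05, a_22 = 348/1160 = 0.30, a_32 = 290/1160 = 0.25
  a_13 = 144/960 = 0.15, a_23 = 288/960 = 0.30, a_33 = 144/960 = 0.15
I − A =
  [   0.55    -0.05    -0.15]
  [  -0.30     0.70    -0.30]
  [  -0.05    -0.25     0.85]
Cofactors of I−A, C_ij = (−1)^(i+j)·(minor ij) (rows/columns in the sector order above):
  C_11 = (0.70)(0.85) − (-0.30)(-0.25) = 0.5200
  C_12 = −[(-0.30)(0.85) − (-0.30)(-0.05)] = 0.2700
  C_13 = (-0.30)(-0.25) − (0.70)(-0.05) = 0.1100
  C_21 = −[(-0.05)(0.85) − (-0.15)(-0.25)] = 0.0800
  C_22 = (0.55)(0.85) − (-0.15)(-0.05) = 0.4600
  C_23 = −[(0.55)(-0.25) − (-0.05)(-0.05)] = 0.1400
  C_31 = (-0.05)(-0.30) − (-0.15)(0.70) = 0.1200
  C_32 = −[(0.55)(-0.30) − (-0.15)(-0.30)] = 0.2100
  C_33 = (0.55)(0.70) − (-0.05)(-0.30) = 0.3700
det(I−A) = Σ_j (I−A)_1j·C_1j = (0.55)(0.5200) + (-0.05)(0.2700) + (-0.15)(0.1100) = 0.2560
adj(I−A) = Cᵀ =
  [ 0.5200   0.0800   0.1200]
  [ 0.2700   0.4600   0.2100]
  [ 0.1100   0.1400   0.3700]
(I − A)⁻¹ = adj(I−A) / det(I−A) ≈
  [   2.0313     0.3125     0.4688]
  [   1.0547     1.7969     0.8203]
  [   0.4297     0.5469     1.4453]
x = (I − A)⁻¹ d = adj(I−A)·d / det(I−A), with det(I−A) = 0.2560:
  x_1 = (0.5200·200 + 0.0800·540 + 0.1200·520) / 0.2560 = 209.60 / 0.2560 ≈ 818.8
  x_2 = (0.2700·200 + 0.4600·540 + 0.2100·520) / 0.2560 = 411.60 / 0.2560 ≈ 1607.8
  x_3 = (0.1100·200 + 0.1400·540 + 0.3700·520) / 0.2560 = 290.00 / 0.2560 ≈ 1132.8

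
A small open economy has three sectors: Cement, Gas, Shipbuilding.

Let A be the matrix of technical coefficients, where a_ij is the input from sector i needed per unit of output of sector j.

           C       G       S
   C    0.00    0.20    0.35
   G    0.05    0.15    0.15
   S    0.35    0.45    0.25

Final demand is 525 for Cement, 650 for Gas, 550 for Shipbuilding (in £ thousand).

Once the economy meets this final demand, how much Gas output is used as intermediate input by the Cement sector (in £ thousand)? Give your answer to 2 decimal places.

z_GC = 77.19

I − A =
  [   1.00    -0.20    -0.35]
  [  -0.05     0.85    -0.15]
  [  -0.35    -0.45     0.75]
Cofactors of I−A, C_ij = (−1)^(i+j)·(minor ij) (rows/columns in the sector order above):
  C_11 = (0.85)(0.75) − (-0.15)(-0.45) = 0.5700
  C_12 = −[(-0.05)(0.75) − (-0.15)(-0.35)] = 0.0900
  C_13 = (-0.05)(-0.45) − (0.85)(-0.35) = 0.3200
  C_21 = −[(-0.20)(0.75) − (-0.35)(-0.45)] = 0.3075
  C_22 = (1.00)(0.75) − (-0.35)(-0.35) = 0.6275
  C_23 = −[(1.00)(-0.45) − (-0.20)(-0.35)] = 0.5200
  C_31 = (-0.20)(-0.15) − (-0.35)(0.85) = 0.3275
  C_32 = −[(1.00)(-0.15) − (-0.35)(-0.05)] = 0.1675
  C_33 = (1.00)(0.85) − (-0.20)(-0.05) = 0.8400
det(I−A) = Σ_j (I−A)_1j·C_1j = (1.00)(0.5700) + (-0.20)(0.0900) + (-0.35)(0.3200) = 0.4400
adj(I−A) = Cᵀ =
  [ 0.5700   0.3075   0.3275]
  [ 0.0900   0.6275   0.1675]
  [ 0.3200   0.5200   0.8400]
(I − A)⁻¹ = adj(I−A) / det(I−A) ≈
  [   1.2955     0.6989     0.7443]
  [   0.2045     1.4261     0.3807]
  [   0.7273     1.1818     1.9091]
First solve x = (I − A)⁻¹ d = adj(I−A)·d / det(I−A); in particular x_C = (0.5700·525 + 0.3075·650 + 0.3275·550) / 0.4400 = 679.25 / 0.4400 = 1543.7500.
Intermediate flow from G to C: z_GC = a_GC · x_C = 0.05 × 679.25 / 0.4400 = 33.9625 / 0.4400 ≈ 77.19.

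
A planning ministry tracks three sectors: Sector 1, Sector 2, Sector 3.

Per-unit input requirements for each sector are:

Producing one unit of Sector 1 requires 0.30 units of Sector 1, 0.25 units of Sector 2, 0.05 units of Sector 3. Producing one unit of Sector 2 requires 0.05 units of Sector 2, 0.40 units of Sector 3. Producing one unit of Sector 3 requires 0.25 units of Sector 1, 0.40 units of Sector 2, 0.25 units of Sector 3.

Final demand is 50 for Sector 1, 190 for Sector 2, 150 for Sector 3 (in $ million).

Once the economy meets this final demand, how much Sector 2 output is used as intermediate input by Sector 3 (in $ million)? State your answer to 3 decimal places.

z_23 = 183.294

I − A =
  [   0.70     0.00    -0.25]
  [  -0.25     0.95    -0.40]
  [  -0.05    -0.40     0.75]
Cofactors of I−A, C_ij = (−1)^(i+j)·(minor ij) (rows/columns in the sector order above):
  C_11 = (0.95)(0.75) − (-0.40)(-0.40) = 0.5525
  C_12 = −[(-0.25)(0.75) − (-0.40)(-0.05)] = 0.2075
  C_13 = (-0.25)(-0.40) − (0.95)(-0.05) = 0.1475
  C_21 = −[(0.00)(0.75) − (-0.25)(-0.40)] = 0.1000
  C_22 = (0.70)(0.75) − (-0.25)(-0.05) = 0.5125
  C_23 = −[(0.70)(-0.40) − (0.00)(-0.05)] = 0.2800
  C_31 = (0.00)(-0.40) − (-0.25)(0.95) = 0.2375
  C_32 = −[(0.70)(-0.40) − (-0.25)(-0.25)] = 0.3425
  C_33 = (0.70)(0.95) − (0.00)(-0.25) = 0.6650
det(I−A) = Σ_j (I−A)_1j·C_1j = (0.70)(0.5525) + (0.00)(0.2075) + (-0.25)(0.1475) = 0.349875
adj(I−A) = Cᵀ =
  [ 0.5525   0.1000   0.2375]
  [ 0.2075   0.5125   0.3425]
  [ 0.1475   0.2800   0.6650]
(I − A)⁻¹ = adj(I−A) / det(I−A) ≈
  [   1.5791     0.2858     0.6788]
  [   0.5931     1.4648     0.9789]
  [   0.4216     0.8003     1.9007]
First solve x = (I − A)⁻¹ d = adj(I−A)·d / det(I−A); in particular x_3 = (0.1475·50 + 0.2800·190 + 0.6650·150) / 0.349875 = 160.325 / 0.349875 ≈ 458.23508.
Intermediate flow from 2 to 3: z_23 = a_23 · x_3 = 0.40 × 160.325 / 0.349875 = 64.13 / 0.349875 ≈ 183.294.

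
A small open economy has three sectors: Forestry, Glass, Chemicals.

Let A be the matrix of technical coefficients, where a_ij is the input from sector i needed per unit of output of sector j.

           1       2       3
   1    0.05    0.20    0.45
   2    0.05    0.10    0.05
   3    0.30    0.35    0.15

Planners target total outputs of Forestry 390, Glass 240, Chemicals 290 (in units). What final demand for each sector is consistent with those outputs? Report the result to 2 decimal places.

d_1 = 192.00, d_2 = 182.00, d_3 = 45.50

I − A =
  [   0.95    -0.20    -0.45]
  [  -0.05     0.90    -0.05]
  [  -0.30    -0.35     0.85]
d = (I − A) x:
  d_1 = (+0.95)·390 + (-0.20)·240 + (-0.45)·290 = 192.00
  d_2 = (-0.05)·390 + (+0.90)·240 + (-0.05)·290 = 182.00
  d_3 = (-0.30)·390 + (-0.35)·240 + (+0.85)·290 = 45.50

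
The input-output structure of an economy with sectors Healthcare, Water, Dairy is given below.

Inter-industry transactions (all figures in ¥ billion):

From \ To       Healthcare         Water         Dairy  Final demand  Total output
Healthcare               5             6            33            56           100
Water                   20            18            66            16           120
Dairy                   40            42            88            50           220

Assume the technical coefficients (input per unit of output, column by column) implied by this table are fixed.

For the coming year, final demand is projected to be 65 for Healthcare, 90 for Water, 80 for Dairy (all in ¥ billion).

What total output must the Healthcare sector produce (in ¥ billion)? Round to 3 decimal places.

Technical coefficients a_ij = z_ij / X_j:
  a_11 = 5/100 = 0.05, a_21 = 20/100 = 0.20, a_31 = 40/100 = 0.40
  a_12 = 6/120 = 0.05, a_22 = 18/120 = 0.15, a_32 = 42/120 = 0.35
  a_13 = 33/220 = 0.15, a_23 = 66/220 = 0.30, a_33 = 88/220 = 0.40
I − A =
  [   0.95    -0.05    -0.15]
  [  -0.20     0.85    -0.30]
  [  -0.40    -0.35     0.60]
Cofactors of I−A, C_ij = (−1)^(i+j)·(minor ij) (rows/columns in the sector order above):
  C_11 = (0.85)(0.60) − (-0.30)(-0.35) = 0.4050
  C_12 = −[(-0.20)(0.60) − (-0.30)(-0.40)] = 0.2400
  C_13 = (-0.20)(-0.35) − (0.85)(-0.40) = 0.4100
  C_21 = −[(-0.05)(0.60) − (-0.15)(-0.35)] = 0.0825
  C_22 = (0.95)(0.60) − (-0.15)(-0.40) = 0.5100
  C_23 = −[(0.95)(-0.35) − (-0.05)(-0.40)] = 0.3525
  C_31 = (-0.05)(-0.30) − (-0.15)(0.85) = 0.1425
  C_32 = −[(0.95)(-0.30) − (-0.15)(-0.20)] = 0.3150
  C_33 = (0.95)(0.85) − (-0.05)(-0.20) = 0.7975
det(I−A) = Σ_j (I−A)_1j·C_1j = (0.95)(0.4050) + (-0.05)(0.2400) + (-0.15)(0.4100) = 0.31125
adj(I−A) = Cᵀ =
  [ 0.4050   0.0825   0.1425]
  [ 0.2400   0.5100   0.3150]
  [ 0.4100   0.3525   0.7975]
(I − A)⁻¹ = adj(I−A) / det(I−A) ≈
  [   1.3012     0.2651     0.4578]
  [   0.7711     1.6386     1.0120]
  [   1.3173     1.1325     2.5622]
x = (I − A)⁻¹ d = adj(I−A)·d / det(I−A), with det(I−A) = 0.31125:
  x_1 = (0.4050·65 + 0.0825·90 + 0.1425·80) / 0.31125 = 45.15 / 0.31125 ≈ 145.060
  x_2 = (0.2400·65 + 0.5100·90 + 0.3150·80) / 0.31125 = 86.70 / 0.31125 ≈ 278.554
  x_3 = (0.4100·65 + 0.3525·90 + 0.7975·80) / 0.31125 = 122.175 / 0.31125 ≈ 392.530

x_1 = 145.060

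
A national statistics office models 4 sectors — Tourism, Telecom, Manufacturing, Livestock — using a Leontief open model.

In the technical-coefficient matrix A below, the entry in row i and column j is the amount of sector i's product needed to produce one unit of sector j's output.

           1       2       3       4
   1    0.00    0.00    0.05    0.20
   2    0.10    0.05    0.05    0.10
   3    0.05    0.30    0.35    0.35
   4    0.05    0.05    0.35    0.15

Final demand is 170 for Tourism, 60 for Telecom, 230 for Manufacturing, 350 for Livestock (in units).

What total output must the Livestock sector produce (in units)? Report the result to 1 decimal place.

I − A =
  [   1.00     0.00    -0.05    -0.20]
  [  -0.10     0.95    -0.05    -0.10]
  [  -0.05    -0.30     0.65    -0.35]
  [  -0.05    -0.05    -0.35     0.85]
Compute the cofactors C_ij = (−1)^(i+j)·(3×3 minor ij) of I−A; the adjugate is their transpose:
adj(I−A) = Cᵀ =
  [ 0.381125   0.041125   0.107125   0.138625]
  [ 0.051000   0.417000   0.088500   0.097500]
  [ 0.085500   0.270000   0.792000   0.378000]
  [ 0.060625   0.138125   0.337625   0.598625]
det(I−A) = Σ_j (I−A)_1j·C_1j = (1.00)(0.381125) + (0.00)(0.051000) + (-0.05)(0.085500) + (-0.20)(0.060625) = 0.364725
(I − A)⁻¹ = adj(I−A) / det(I−A) ≈
  [   1.0450     0.1128     0.2937     0.3801]
  [   0.1398     1.1433     0.2426     0.2673]
  [   0.2344     0.7403     2.1715     1.0364]
  [   0.1662     0.3787     0.9257     1.6413]
x = (I − A)⁻¹ d = adj(I−A)·d / det(I−A), with det(I−A) = 0.364725:
  x_1 = (0.381125·170 + 0.041125·60 + 0.107125·230 + 0.138625·350) / 0.364725 = 140.41625 / 0.364725 ≈ 385.0
  x_2 = (0.051000·170 + 0.417000·60 + 0.088500·230 + 0.097500·350) / 0.364725 = 88.17 / 0.364725 ≈ 241.7
  x_3 = (0.085500·170 + 0.270000·60 + 0.792000·230 + 0.378000·350) / 0.364725 = 345.195 / 0.364725 ≈ 946.5
  x_4 = (0.060625·170 + 0.138125·60 + 0.337625·230 + 0.598625·350) / 0.364725 = 305.76625 / 0.364725 ≈ 838.3

x_4 = 838.3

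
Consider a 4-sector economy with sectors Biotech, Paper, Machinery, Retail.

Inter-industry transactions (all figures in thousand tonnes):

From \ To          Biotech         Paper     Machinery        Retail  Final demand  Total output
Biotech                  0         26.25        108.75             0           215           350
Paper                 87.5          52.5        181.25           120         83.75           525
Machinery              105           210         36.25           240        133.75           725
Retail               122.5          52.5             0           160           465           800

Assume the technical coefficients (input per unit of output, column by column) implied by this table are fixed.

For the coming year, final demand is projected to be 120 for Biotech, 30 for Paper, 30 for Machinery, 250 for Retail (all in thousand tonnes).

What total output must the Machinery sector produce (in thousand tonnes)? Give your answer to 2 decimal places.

x_3 = 324.86

Technical coefficients a_ij = z_ij / X_j:
  a_11 = 0/350 = 0.00, a_21 = 87.5/350 = 0.25, a_31 = 105/350 = 0.30, a_41 = 122.5/350 = 0.35
  a_12 = 26.25/525 = 0.05, a_22 = 52.5/525 = 0.10, a_32 = 210/525 = 0.40, a_42 = 52.5/525 = 0.10
  a_13 = 108.75/725 = 0.15, a_23 = 181.25/725 = 0.25, a_33 = 36.25/725 = 0.05, a_43 = 0/725 = 0.00
  a_14 = 0/800 = 0.00, a_24 = 120/800 = 0.15, a_34 = 240/800 = 0.30, a_44 = 160/800 = 0.20
I − A =
  [   1.00    -0.05    -0.15     0.00]
  [  -0.25     0.90    -0.25    -0.15]
  [  -0.30    -0.40     0.95    -0.30]
  [  -0.35    -0.10     0.00     0.80]
Compute the cofactors C_ij = (−1)^(i+j)·(3×3 minor ij) of I−A; the adjugate is their transpose:
adj(I−A) = Cᵀ =
  [ 0.582250   0.090500   0.115750   0.060375]
  [ 0.326125   0.708250   0.237875   0.222000]
  [ 0.414500   0.367250   0.692375   0.328500]
  [ 0.295500   0.128125   0.080375   0.683875]
det(I−A) = Σ_j (I−A)_1j·C_1j = (1.00)(0.582250) + (-0.05)(0.326125) + (-0.15)(0.414500) + (0.00)(0.295500) = 0.50376875
(I − A)⁻¹ = adj(I−A) / det(I−A) ≈
  [   1.1558     0.1796     0.2298     0.1198]
  [   0.6474     1.4059     0.4722     0.4407]
  [   0.8228     0.7290     1.3744     0.6521]
  [   0.5866     0.2543     0.1595     1.3575]
x = (I − A)⁻¹ d = adj(I−A)·d / det(I−A), with det(I−A) = 0.50376875:
  x_1 = (0.582250·120 + 0.090500·30 + 0.115750·30 + 0.060375·250) / 0.50376875 = 91.15125 / 0.50376875 ≈ 180.94
  x_2 = (0.326125·120 + 0.708250·30 + 0.237875·30 + 0.222000·250) / 0.50376875 = 123.01875 / 0.50376875 ≈ 244.20
  x_3 = (0.414500·120 + 0.367250·30 + 0.692375·30 + 0.328500·250) / 0.50376875 = 163.65375 / 0.50376875 ≈ 324.86
  x_4 = (0.295500·120 + 0.128125·30 + 0.080375·30 + 0.683875·250) / 0.50376875 = 212.68375 / 0.50376875 ≈ 422.19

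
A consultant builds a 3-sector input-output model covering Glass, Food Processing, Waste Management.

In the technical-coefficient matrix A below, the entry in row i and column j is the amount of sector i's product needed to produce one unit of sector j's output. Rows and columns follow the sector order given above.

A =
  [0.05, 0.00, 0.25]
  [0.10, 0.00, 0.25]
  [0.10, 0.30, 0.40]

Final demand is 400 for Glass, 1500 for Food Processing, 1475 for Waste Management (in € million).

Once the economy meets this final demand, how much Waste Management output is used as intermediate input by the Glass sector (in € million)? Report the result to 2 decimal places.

I − A =
  [   0.95     0.00    -0.25]
  [  -0.10     1.00    -0.25]
  [  -0.10    -0.30     0.60]
Cofactors of I−A, C_ij = (−1)^(i+j)·(minor ij) (rows/columns in the sector order above):
  C_11 = (1.00)(0.60) − (-0.25)(-0.30) = 0.5250
  C_12 = −[(-0.10)(0.60) − (-0.25)(-0.10)] = 0.0850
  C_13 = (-0.10)(-0.30) − (1.00)(-0.10) = 0.1300
  C_21 = −[(0.00)(0.60) − (-0.25)(-0.30)] = 0.0750
  C_22 = (0.95)(0.60) − (-0.25)(-0.10) = 0.5450
  C_23 = −[(0.95)(-0.30) − (0.00)(-0.10)] = 0.2850
  C_31 = (0.00)(-0.25) − (-0.25)(1.00) = 0.2500
  C_32 = −[(0.95)(-0.25) − (-0.25)(-0.10)] = 0.2625
  C_33 = (0.95)(1.00) − (0.00)(-0.10) = 0.9500
det(I−A) = Σ_j (I−A)_1j·C_1j = (0.95)(0.5250) + (0.00)(0.0850) + (-0.25)(0.1300) = 0.46625
adj(I−A) = Cᵀ =
  [ 0.5250   0.0750   0.2500]
  [ 0.0850   0.5450   0.2625]
  [ 0.1300   0.2850   0.9500]
(I − A)⁻¹ = adj(I−A) / det(I−A) ≈
  [   1.1260     0.1609     0.5362]
  [   0.1823     1.1689     0.5630]
  [   0.2788     0.6113     2.0375]
First solve x = (I − A)⁻¹ d = adj(I−A)·d / det(I−A); in particular x_G = (0.5250·400 + 0.0750·1500 + 0.2500·1475) / 0.46625 = 691.25 / 0.46625 ≈ 1482.5737.
Intermediate flow from W to G: z_WG = a_WG · x_G = 0.10 × 691.25 / 0.46625 = 69.125 / 0.46625 ≈ 148.26.

z_WG = 148.26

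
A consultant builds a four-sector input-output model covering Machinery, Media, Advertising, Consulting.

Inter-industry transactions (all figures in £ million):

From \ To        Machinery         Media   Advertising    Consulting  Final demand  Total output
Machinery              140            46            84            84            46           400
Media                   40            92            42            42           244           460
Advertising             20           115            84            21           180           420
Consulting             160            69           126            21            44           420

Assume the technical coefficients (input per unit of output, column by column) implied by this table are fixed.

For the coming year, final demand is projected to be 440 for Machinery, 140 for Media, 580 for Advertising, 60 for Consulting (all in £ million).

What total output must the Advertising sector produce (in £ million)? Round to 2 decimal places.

Technical coefficients a_ij = z_ij / X_j:
  a_11 = 140/400 = 0.35, a_21 = 40/400 = 0.10, a_31 = 20/400 = 0.05, a_41 = 160/400 = 0.40
  a_12 = 46/460 = 0.10, a_22 = 92/460 = 0.20, a_32 = 115/460 = 0.25, a_42 = 69/460 = 0.15
  a_13 = 84/420 = 0.20, a_23 = 42/420 = 0.10, a_33 = 84/420 = 0.20, a_43 = 126/420 = 0.30
  a_14 = 84/420 = 0.20, a_24 = 42/420 = 0.10, a_34 = 21/420 = 0.05, a_44 = 21/420 = 0.05
I − A =
  [   0.65    -0.10    -0.20    -0.20]
  [  -0.10     0.80    -0.10    -0.10]
  [  -0.05    -0.25     0.80    -0.05]
  [  -0.40    -0.15    -0.30     0.95]
Compute the cofactors C_ij = (−1)^(i+j)·(3×3 minor ij) of I−A; the adjugate is their transpose:
adj(I−A) = Cᵀ =
  [ 0.55200   0.16250   0.21250   0.14450]
  [ 0.11475   0.40375   0.10625   0.07225]
  [ 0.08775   0.14750   0.40375   0.05525]
  [ 0.27825   0.17875   0.23375   0.37825]
det(I−A) = Σ_j (I−A)_1j·C_1j = (0.65)(0.55200) + (-0.10)(0.11475) + (-0.20)(0.08775) + (-0.20)(0.27825) = 0.274125
(I − A)⁻¹ = adj(I−A) / det(I−A) ≈
  [   2.0137     0.5928     0.7752     0.5271]
  [   0.4186     1.4729     0.3876     0.2636]
  [   0.3201     0.5381     1.4729     0.2016]
  [   1.0150     0.6521     0.8527     1.3798]
x = (I − A)⁻¹ d = adj(I−A)·d / det(I−A), with det(I−A) = 0.274125:
  x_1 = (0.55200·440 + 0.16250·140 + 0.21250·580 + 0.14450·60) / 0.274125 = 397.55 / 0.274125 ≈ 1450.25
  x_2 = (0.11475·440 + 0.40375·140 + 0.10625·580 + 0.07225·60) / 0.274125 = 172.975 / 0.274125 ≈ 631.01
  x_3 = (0.08775·440 + 0.14750·140 + 0.40375·580 + 0.05525·60) / 0.274125 = 296.75 / 0.274125 ≈ 1082.54
  x_4 = (0.27825·440 + 0.17875·140 + 0.23375·580 + 0.37825·60) / 0.274125 = 305.725 / 0.274125 ≈ 1115.28

x_3 = 1082.54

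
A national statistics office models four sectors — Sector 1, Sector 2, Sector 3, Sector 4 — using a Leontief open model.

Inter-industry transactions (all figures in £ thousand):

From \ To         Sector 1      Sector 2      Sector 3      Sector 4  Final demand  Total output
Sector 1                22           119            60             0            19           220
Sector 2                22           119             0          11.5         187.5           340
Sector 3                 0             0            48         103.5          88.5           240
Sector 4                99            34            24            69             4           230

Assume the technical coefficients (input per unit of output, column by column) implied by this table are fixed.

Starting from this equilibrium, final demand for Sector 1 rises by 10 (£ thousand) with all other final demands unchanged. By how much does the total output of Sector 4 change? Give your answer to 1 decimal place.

Δx_4 = 10.1

Technical coefficients a_ij = z_ij / X_j:
  a_11 = 22/220 = 0.10, a_21 = 22/220 = 0.10, a_31 = 0/220 = 0.00, a_41 = 99/220 = 0.45
  a_12 = 119/340 = 0.35, a_22 = 119/340 = 0.35, a_32 = 0/340 = 0.00, a_42 = 34/340 = 0.10
  a_13 = 60/240 = 0.25, a_23 = 0/240 = 0.00, a_33 = 48/240 = 0.20, a_43 = 24/240 = 0.10
  a_14 = 0/230 = 0.00, a_24 = 11.5/230 = 0.05, a_34 = 103.5/230 = 0.45, a_44 = 69/230 = 0.30
I − A =
  [   0.90    -0.35    -0.25     0.00]
  [  -0.10     0.65     0.00    -0.05]
  [   0.00     0.00     0.80    -0.45]
  [  -0.45    -0.10    -0.10     0.70]
Compute the cofactors C_ij = (−1)^(i+j)·(3×3 minor ij) of I−A; the adjugate is their transpose:
adj(I−A) = Cᵀ =
  [ 0.330750   0.191500   0.114250   0.087125]
  [ 0.069500   0.412875   0.027625   0.047250]
  [ 0.136125   0.111375   0.372625   0.247500]
  [ 0.242000   0.198000   0.130625   0.440000]
det(I−A) = Σ_j (I−A)_1j·C_1j = (0.90)(0.330750) + (-0.35)(0.069500) + (-0.25)(0.136125) + (0.00)(0.242000) = 0.23931875
(I − A)⁻¹ = adj(I−A) / det(I−A) ≈
  [   1.3820     0.8002     0.4774     0.3641]
  [   0.2904     1.7252     0.1154     0.1974]
  [   0.5688     0.4654     1.5570     1.0342]
  [   1.0112     0.8273     0.5458     1.8386]
Δx = (I − A)⁻¹ Δd with Δd having +10 in the Sector 1 component and 0 elsewhere.
So Δx_4 = L_41 · (+10), where L_41 = adj(I−A)_41 / det(I−A) = 0.242000 / 0.23931875.
Δx_4 = 0.242000 × (+10) / 0.23931875 = 2.42 / 0.23931875 ≈ 10.1.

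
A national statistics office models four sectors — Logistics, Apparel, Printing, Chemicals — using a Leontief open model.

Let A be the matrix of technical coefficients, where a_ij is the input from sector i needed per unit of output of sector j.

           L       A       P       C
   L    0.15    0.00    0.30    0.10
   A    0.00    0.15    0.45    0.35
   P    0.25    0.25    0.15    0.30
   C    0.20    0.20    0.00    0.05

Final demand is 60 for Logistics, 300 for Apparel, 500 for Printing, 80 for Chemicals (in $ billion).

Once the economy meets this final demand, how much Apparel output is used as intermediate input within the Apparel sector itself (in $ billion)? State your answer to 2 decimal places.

z_AA = 183.22

I − A =
  [   0.85     0.00    -0.30    -0.10]
  [   0.00     0.85    -0.45    -0.35]
  [  -0.25    -0.25     0.85    -0.30]
  [  -0.20    -0.20     0.00     0.95]
Compute the cofactors C_ij = (−1)^(i+j)·(3×3 minor ij) of I−A; the adjugate is their transpose:
adj(I−A) = Cᵀ =
  [ 0.493000   0.106250   0.230250   0.163750]
  [ 0.193375   0.580125   0.375375   0.352625]
  [ 0.252875   0.252875   0.609875   0.312375]
  [ 0.144500   0.144500   0.127500   0.454750]
det(I−A) = Σ_j (I−A)_1j·C_1j = (0.85)(0.493000) + (0.00)(0.193375) + (-0.30)(0.252875) + (-0.10)(0.144500) = 0.3287375
(I − A)⁻¹ = adj(I−A) / det(I−A) ≈
  [   1.4997     0.3232     0.7004     0.4981]
  [   0.5882     1.7647     1.1419     1.0727]
  [   0.7692     0.7692     1.8552     0.9502]
  [   0.4396     0.4396     0.3878     1.3833]
First solve x = (I − A)⁻¹ d = adj(I−A)·d / det(I−A); in particular x_A = (0.193375·60 + 0.580125·300 + 0.375375·500 + 0.352625·80) / 0.3287375 = 401.5375 / 0.3287375 ≈ 1221.4533.
Intermediate flow from A to A: z_AA = a_AA · x_A = 0.15 × 401.5375 / 0.3287375 = 60.230625 / 0.3287375 ≈ 183.22.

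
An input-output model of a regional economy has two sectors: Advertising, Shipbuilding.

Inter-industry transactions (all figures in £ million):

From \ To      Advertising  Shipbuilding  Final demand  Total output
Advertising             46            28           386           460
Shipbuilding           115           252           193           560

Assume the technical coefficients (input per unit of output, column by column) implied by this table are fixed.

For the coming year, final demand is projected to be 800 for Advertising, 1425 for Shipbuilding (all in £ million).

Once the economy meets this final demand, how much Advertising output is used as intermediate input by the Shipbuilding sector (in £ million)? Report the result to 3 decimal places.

Technical coefficients a_ij = z_ij / X_j:
  a_11 = 46/460 = 0.10, a_21 = 115/460 = 0.25
  a_12 = 28/560 = 0.05, a_22 = 252/560 = 0.45
I − A =
  [   0.90    -0.05]
  [  -0.25     0.55]
det(I−A) = (0.90)(0.55) − (-0.05)(-0.25) = 0.4825
adj(I−A) = [[0.55, 0.05], [0.25, 0.90]]
(I − A)⁻¹ = adj(I−A) / det(I−A) ≈
  [   1.1399     0.1036]
  [   0.5181     1.8653]
First solve x = (I − A)⁻¹ d = adj(I−A)·d / det(I−A); in particular x_2 = (0.25·800 + 0.90·1425) / 0.4825 = 1482.50 / 0.4825 ≈ 3072.53886.
Intermediate flow from 1 to 2: z_12 = a_12 · x_2 = 0.05 × 1482.50 / 0.4825 = 74.125 / 0.4825 ≈ 153.627.

z_12 = 153.627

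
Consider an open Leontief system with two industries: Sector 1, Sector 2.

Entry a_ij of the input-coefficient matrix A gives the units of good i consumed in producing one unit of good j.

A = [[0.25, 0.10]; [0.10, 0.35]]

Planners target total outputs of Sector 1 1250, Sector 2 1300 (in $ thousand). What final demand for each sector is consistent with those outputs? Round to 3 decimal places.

I − A =
  [   0.75    -0.10]
  [  -0.10     0.65]
d = (I − A) x:
  d_1 = (+0.75)·1250 + (-0.10)·1300 = 807.500
  d_2 = (-0.10)·1250 + (+0.65)·1300 = 720.000

d_1 = 807.500, d_2 = 720.000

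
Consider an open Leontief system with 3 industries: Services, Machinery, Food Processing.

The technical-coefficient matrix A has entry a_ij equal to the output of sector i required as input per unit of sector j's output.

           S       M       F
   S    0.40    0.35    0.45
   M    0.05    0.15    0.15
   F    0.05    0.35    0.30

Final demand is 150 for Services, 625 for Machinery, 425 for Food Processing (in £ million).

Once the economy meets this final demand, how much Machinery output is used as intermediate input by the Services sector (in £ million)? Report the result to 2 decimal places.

I − A =
  [   0.60    -0.35    -0.45]
  [  -0.05     0.85    -0.15]
  [  -0.05    -0.35     0.70]
Cofactors of I−A, C_ij = (−1)^(i+j)·(minor ij) (rows/columns in the sector order above):
  C_11 = (0.85)(0.70) − (-0.15)(-0.35) = 0.5425
  C_12 = −[(-0.05)(0.70) − (-0.15)(-0.05)] = 0.0425
  C_13 = (-0.05)(-0.35) − (0.85)(-0.05) = 0.0600
  C_21 = −[(-0.35)(0.70) − (-0.45)(-0.35)] = 0.4025
  C_22 = (0.60)(0.70) − (-0.45)(-0.05) = 0.3975
  C_23 = −[(0.60)(-0.35) − (-0.35)(-0.05)] = 0.2275
  C_31 = (-0.35)(-0.15) − (-0.45)(0.85) = 0.4350
  C_32 = −[(0.60)(-0.15) − (-0.45)(-0.05)] = 0.1125
  C_33 = (0.60)(0.85) − (-0.35)(-0.05) = 0.4925
det(I−A) = Σ_j (I−A)_1j·C_1j = (0.60)(0.5425) + (-0.35)(0.0425) + (-0.45)(0.0600) = 0.283625
adj(I−A) = Cᵀ =
  [ 0.5425   0.4025   0.4350]
  [ 0.0425   0.3975   0.1125]
  [ 0.0600   0.2275   0.4925]
(I − A)⁻¹ = adj(I−A) / det(I−A) ≈
  [   1.9127     1.4191     1.5337]
  [   0.1498     1.4015     0.3967]
  [   0.2115     0.8021     1.7364]
First solve x = (I − A)⁻¹ d = adj(I−A)·d / det(I−A); in particular x_S = (0.5425·150 + 0.4025·625 + 0.4350·425) / 0.283625 = 517.8125 / 0.283625 ≈ 1825.6941.
Intermediate flow from M to S: z_MS = a_MS · x_S = 0.05 × 517.8125 / 0.283625 = 25.890625 / 0.283625 ≈ 91.28.

z_MS = 91.28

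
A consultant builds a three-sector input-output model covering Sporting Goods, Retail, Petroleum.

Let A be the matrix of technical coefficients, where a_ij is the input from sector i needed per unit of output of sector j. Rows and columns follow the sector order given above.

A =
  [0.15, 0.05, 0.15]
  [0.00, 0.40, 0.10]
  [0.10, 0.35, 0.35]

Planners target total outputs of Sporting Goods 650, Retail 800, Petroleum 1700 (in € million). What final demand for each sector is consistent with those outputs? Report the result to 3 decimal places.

d_1 = 257.500, d_2 = 310.000, d_3 = 760.000

I − A =
  [   0.85    -0.05    -0.15]
  [   0.00     0.60    -0.10]
  [  -0.10    -0.35     0.65]
d = (I − A) x:
  d_1 = (+0.85)·650 + (-0.05)·800 + (-0.15)·1700 = 257.500
  d_2 = (+0.00)·650 + (+0.60)·800 + (-0.10)·1700 = 310.000
  d_3 = (-0.10)·650 + (-0.35)·800 + (+0.65)·1700 = 760.000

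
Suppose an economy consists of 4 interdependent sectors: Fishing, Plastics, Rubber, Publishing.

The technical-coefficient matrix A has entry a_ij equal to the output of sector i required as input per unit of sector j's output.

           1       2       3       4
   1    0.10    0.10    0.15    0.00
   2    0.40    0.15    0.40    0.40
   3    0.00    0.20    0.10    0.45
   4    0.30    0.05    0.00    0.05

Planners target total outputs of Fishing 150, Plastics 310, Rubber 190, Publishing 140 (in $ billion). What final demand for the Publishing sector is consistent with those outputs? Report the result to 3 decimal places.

I − A =
  [   0.90    -0.10    -0.15     0.00]
  [  -0.40     0.85    -0.40    -0.40]
  [   0.00    -0.20     0.90    -0.45]
  [  -0.30    -0.05     0.00     0.95]
d = (I − A) x:
  d_1 = (+0.90)·150 + (-0.10)·310 + (-0.15)·190 + (+0.00)·140 = 75.500
  d_2 = (-0.40)·150 + (+0.85)·310 + (-0.40)·190 + (-0.40)·140 = 71.500
  d_3 = (+0.00)·150 + (-0.20)·310 + (+0.90)·190 + (-0.45)·140 = 46.000
  d_4 = (-0.30)·150 + (-0.05)·310 + (+0.00)·190 + (+0.95)·140 = 72.500

d_4 = 72.500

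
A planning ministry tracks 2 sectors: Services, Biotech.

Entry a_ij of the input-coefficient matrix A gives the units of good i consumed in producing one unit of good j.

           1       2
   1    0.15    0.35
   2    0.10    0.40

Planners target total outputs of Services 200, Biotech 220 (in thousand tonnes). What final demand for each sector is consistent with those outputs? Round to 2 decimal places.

I − A =
  [   0.85    -0.35]
  [  -0.10     0.60]
d = (I − A) x:
  d_1 = (+0.85)·200 + (-0.35)·220 = 93.00
  d_2 = (-0.10)·200 + (+0.60)·220 = 112.00

d_1 = 93.00, d_2 = 112.00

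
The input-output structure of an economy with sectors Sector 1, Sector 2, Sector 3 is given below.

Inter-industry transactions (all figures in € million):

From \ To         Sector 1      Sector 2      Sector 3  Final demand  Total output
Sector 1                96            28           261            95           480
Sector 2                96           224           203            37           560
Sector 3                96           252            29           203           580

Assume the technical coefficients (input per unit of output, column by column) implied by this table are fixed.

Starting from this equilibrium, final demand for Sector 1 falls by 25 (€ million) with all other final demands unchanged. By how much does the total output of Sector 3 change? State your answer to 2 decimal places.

Δx_3 = -23.60

Technical coefficients a_ij = z_ij / X_j:
  a_11 = 96/480 = 0.20, a_21 = 96/480 = 0.20, a_31 = 96/480 = 0.20
  a_12 = 28/560 = 0.05, a_22 = 224/560 = 0.40, a_32 = 252/560 = 0.45
  a_13 = 261/580 = 0.45, a_23 = 203/580 = 0.35, a_33 = 29/580 = 0.05
I − A =
  [   0.80    -0.05    -0.45]
  [  -0.20     0.60    -0.35]
  [  -0.20    -0.45     0.95]
Cofactors of I−A, C_ij = (−1)^(i+j)·(minor ij) (rows/columns in the sector order above):
  C_11 = (0.60)(0.95) − (-0.35)(-0.45) = 0.4125
  C_12 = −[(-0.20)(0.95) − (-0.35)(-0.20)] = 0.2600
  C_13 = (-0.20)(-0.45) − (0.60)(-0.20) = 0.2100
  C_21 = −[(-0.05)(0.95) − (-0.45)(-0.45)] = 0.2500
  C_22 = (0.80)(0.95) − (-0.45)(-0.20) = 0.6700
  C_23 = −[(0.80)(-0.45) − (-0.05)(-0.20)] = 0.3700
  C_31 = (-0.05)(-0.35) − (-0.45)(0.60) = 0.2875
  C_32 = −[(0.80)(-0.35) − (-0.45)(-0.20)] = 0.3700
  C_33 = (0.80)(0.60) − (-0.05)(-0.20) = 0.4700
det(I−A) = Σ_j (I−A)_1j·C_1j = (0.80)(0.4125) + (-0.05)(0.2600) + (-0.45)(0.2100) = 0.2225
adj(I−A) = Cᵀ =
  [ 0.4125   0.2500   0.2875]
  [ 0.2600   0.6700   0.3700]
  [ 0.2100   0.3700   0.4700]
(I − A)⁻¹ = adj(I−A) / det(I−A) ≈
  [   1.8539     1.1236     1.2921]
  [   1.1685     3.0112     1.6629]
  [   0.9438     1.6629     2.1124]
Δx = (I − A)⁻¹ Δd with Δd having -25 in the Sector 1 component and 0 elsewhere.
So Δx_3 = L_31 · (-25), where L_31 = adj(I−A)_31 / det(I−A) = 0.2100 / 0.2225.
Δx_3 = 0.2100 × (-25) / 0.2225 = -5.25 / 0.2225 ≈ -23.60.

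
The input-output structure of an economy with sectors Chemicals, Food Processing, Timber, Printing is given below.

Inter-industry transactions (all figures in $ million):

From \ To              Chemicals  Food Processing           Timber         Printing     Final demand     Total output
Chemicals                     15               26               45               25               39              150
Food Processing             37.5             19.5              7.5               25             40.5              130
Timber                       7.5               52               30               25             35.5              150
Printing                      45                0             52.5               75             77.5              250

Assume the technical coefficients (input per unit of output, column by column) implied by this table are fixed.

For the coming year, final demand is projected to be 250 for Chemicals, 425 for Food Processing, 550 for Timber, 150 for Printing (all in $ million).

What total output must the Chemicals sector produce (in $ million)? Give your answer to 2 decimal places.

x_C = 1189.42

Technical coefficients a_ij = z_ij / X_j:
  a_CC = 15/150 = 0.10, a_FC = 37.5/150 = 0.25, a_TC = 7.5/150 = 0.05, a_PC = 45/150 = 0.30
  a_CF = 26/130 = 0.20, a_FF = 19.5/130 = 0.15, a_TF = 52/130 = 0.40, a_PF = 0/130 = 0.00
  a_CT = 45/150 = 0.30, a_FT = 7.5/150 = 0.05, a_TT = 30/150 = 0.20, a_PT = 52.5/150 = 0.35
  a_CP = 25/250 = 0.10, a_FP = 25/250 = 0.10, a_TP = 25/250 = 0.10, a_PP = 75/250 = 0.30
I − A =
  [   0.90    -0.20    -0.30    -0.10]
  [  -0.25     0.85    -0.05    -0.10]
  [  -0.05    -0.40     0.80    -0.10]
  [  -0.30     0.00    -0.35     0.70]
Compute the cofactors C_ij = (−1)^(i+j)·(3×3 minor ij) of I−A; the adjugate is their transpose:
adj(I−A) = Cᵀ =
  [ 0.418250   0.203000   0.222250   0.120500]
  [ 0.160250   0.427250   0.131750   0.102750]
  [ 0.137250   0.253000   0.469000   0.122750]
  [ 0.247875   0.213500   0.329750   0.510750]
det(I−A) = Σ_j (I−A)_1j·C_1j = (0.90)(0.418250) + (-0.20)(0.160250) + (-0.30)(0.137250) + (-0.10)(0.247875) = 0.2784125
(I − A)⁻¹ = adj(I−A) / det(I−A) ≈
  [   1.5023     0.7291     0.7983     0.4328]
  [   0.5756     1.5346     0.4732     0.3691]
  [   0.4930     0.9087     1.6846     0.4409]
  [   0.8903     0.7668     1.1844     1.8345]
x = (I − A)⁻¹ d = adj(I−A)·d / det(I−A), with det(I−A) = 0.2784125:
  x_C = (0.418250·250 + 0.203000·425 + 0.222250·550 + 0.120500·150) / 0.2784125 = 331.15 / 0.2784125 ≈ 1189.42
  x_F = (0.160250·250 + 0.427250·425 + 0.131750·550 + 0.102750·150) / 0.2784125 = 309.51875 / 0.2784125 ≈ 1111.73
  x_T = (0.137250·250 + 0.253000·425 + 0.469000·550 + 0.122750·150) / 0.2784125 = 418.20 / 0.2784125 ≈ 1502.09
  x_P = (0.247875·250 + 0.213500·425 + 0.329750·550 + 0.510750·150) / 0.2784125 = 410.68125 / 0.2784125 ≈ 1475.08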